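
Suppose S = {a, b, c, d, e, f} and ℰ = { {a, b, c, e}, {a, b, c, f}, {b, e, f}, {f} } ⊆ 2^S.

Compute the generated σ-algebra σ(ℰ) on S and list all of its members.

σ(ℰ) (32 sets): { {}, {b}, {d}, {e}, {f}, {a, c}, {b, d}, {b, e}, {b, f}, {d, e}, {d, f}, {e, f}, {a, b, c}, {a, c, d}, {a, c, e}, {a, c, f}, {b, d, e}, {b, d, f}, {b, e, f}, {d, e, f}, {a, b, c, d}, {a, b, c, e}, {a, b, c, f}, {a, c, d, e}, {a, c, d, f}, {a, c, e, f}, {b, d, e, f}, {a, b, c, d, e}, {a, b, c, d, f}, {a, b, c, e, f}, {a, c, d, e, f}, S }

Trace:
Start: ℰ ∪ {∅, S} = { {}, {f}, {b, e, f}, {a, b, c, e}, {a, b, c, f}, S }.
Round 1 (5 new):
  {d, e}  = S∖{a, b, c, f}
  {d, f}  = S∖{a, b, c, e}
  {a, c, d}  = S∖{b, e, f}
  {a, b, c, d, e}  = S∖{f}
  {a, b, c, e, f}  = {b, e, f} ∪ {a, b, c, e}
  — 11 sets.
Round 2: 6 new —
  {d}  = S∖{a, b, c, e, f}
  {d, e, f}  = {f} ∪ {d, e}
  {a, c, d, e}  = {d, e} ∪ {a, c, d}
  {a, c, d, f}  = {f} ∪ {a, c, d}
  {b, d, e, f}  = {b, e, f} ∪ {d, e}
  {a, b, c, d, f}  = {a, b, c, f} ∪ {a, c, d}
  — 17 sets.
Round 3. New:
  {e}  = S∖{a, b, c, d, f}
  {a, c}  = S∖{b, d, e, f}
  {b, e}  = S∖{a, c, d, f}
  {b, f}  = S∖{a, c, d, e}
  {a, b, c}  = S∖{d, e, f}
  {a, c, d, e, f}  = {d, e} ∪ {a, c, d, f}
  — 23 sets.
Round 4 (7 new):
  {b}  = S∖{a, c, d, e, f}
  {e, f}  = {f} ∪ {e}
  {a, c, e}  = {e} ∪ {a, c}
  {a, c, f}  = {f} ∪ {a, c}
  {b, d, e}  = {b, e} ∪ {d, e}
  {b, d, f}  = {b, f} ∪ {d}
  {a, b, c, d}  = {a, b, c} ∪ {a, c, d}
  — 30 sets.
Round 5 adds 2:
  {b, d}  = {b} ∪ {d}
  {a, c, e, f}  = {e, f} ∪ {a, c, f}
  — 32 sets.
After Round 6 the family is unchanged; done.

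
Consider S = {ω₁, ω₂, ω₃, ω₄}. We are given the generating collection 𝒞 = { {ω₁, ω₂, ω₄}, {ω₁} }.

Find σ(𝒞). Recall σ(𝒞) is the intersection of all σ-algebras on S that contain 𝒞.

σ(𝒞) (8 sets): { {}, {ω₁}, {ω₃}, {ω₁, ω₃}, {ω₂, ω₄}, {ω₁, ω₂, ω₄}, {ω₂, ω₃, ω₄}, S }

Check:
Take S₀ = 𝒞 ∪ {∅, S} = { {}, {ω₁}, {ω₁, ω₂, ω₄}, S }.
Step 1. New:
  {ω₃}  = ᶜ of {ω₁, ω₂, ω₄}
  {ω₂, ω₃, ω₄}  = ᶜ of {ω₁}
  [6 total]
Step 2. New:
  {ω₁, ω₃}  = {ω₃} ∪ {ω₁}
  [7 total]
Step 3: 1 new —
  {ω₂, ω₄}  = ᶜ of {ω₁, ω₃}
  [8 total]
Step 4: already closed under ᶜ and ∪.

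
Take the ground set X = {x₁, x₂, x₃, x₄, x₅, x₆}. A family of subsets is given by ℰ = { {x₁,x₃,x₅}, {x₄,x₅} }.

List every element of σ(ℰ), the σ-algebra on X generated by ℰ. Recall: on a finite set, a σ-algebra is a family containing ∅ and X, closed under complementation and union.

σ(ℰ) (16 sets): { {}, {x₄}, {x₅}, {x₁,x₃}, {x₂,x₆}, {x₄,x₅}, {x₁,x₃,x₄}, {x₁,x₃,x₅}, {x₂,x₄,x₆}, {x₂,x₅,x₆}, {x₁,x₂,x₃,x₆}, {x₁,x₃,x₄,x₅}, {x₂,x₄,x₅,x₆}, {x₁,x₂,x₃,x₄,x₆}, {x₁,x₂,x₃,x₅,x₆}, X }

Working:
Begin from { {}, {x₄,x₅}, {x₁,x₃,x₅}, X } (that is, ℰ plus ∅ and X).
Iteration 1: 3 new —
  {x₂,x₄,x₆}  = ᶜ of {x₁,x₃,x₅}
  {x₁,x₂,x₃,x₆}  = ᶜ of {x₄,x₅}
  {x₁,x₃,x₄,x₅}  = {x₁,x₃,x₅} ∪ {x₄,x₅}
Iteration 2 (4 new):
  {x₂,x₆}  = ᶜ of {x₁,x₃,x₄,x₅}
  {x₂,x₄,x₅,x₆}  = {x₄,x₅} ∪ {x₂,x₄,x₆}
  {x₁,x₂,x₃,x₄,x₆}  = {x₂,x₄,x₆} ∪ {x₁,x₂,x₃,x₆}
  {x₁,x₂,x₃,x₅,x₆}  = {x₁,x₃,x₅} ∪ {x₁,x₂,x₃,x₆}
Iteration 3: 3 new —
  {x₄}  = ᶜ of {x₁,x₂,x₃,x₅,x₆}
  {x₅}  = ᶜ of {x₁,x₂,x₃,x₄,x₆}
  {x₁,x₃}  = ᶜ of {x₂,x₄,x₅,x₆}
Iteration 4: 2 new —
  {x₁,x₃,x₄}  = {x₁,x₃} ∪ {x₄}
  {x₂,x₅,x₆}  = {x₂,x₆} ∪ {x₅}
After Iteration 5 the family is unchanged; done.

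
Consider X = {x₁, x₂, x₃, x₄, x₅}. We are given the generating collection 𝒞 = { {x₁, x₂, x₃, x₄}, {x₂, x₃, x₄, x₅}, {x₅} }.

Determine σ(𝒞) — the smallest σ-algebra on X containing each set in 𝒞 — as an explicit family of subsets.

Start: 𝒞 ∪ {∅, X} = { {}, {x₅}, {x₁, x₂, x₃, x₄}, {x₂, x₃, x₄, x₅}, X }.
Step 1. New:
  {x₁}  = ᶜ of {x₂, x₃, x₄, x₅}
Step 2. New:
  {x₁, x₅}  = {x₅} ∪ {x₁}
Step 3 adds 1:
  {x₂, x₃, x₄}  = ᶜ of {x₁, x₅}
Step 4: no new sets; the family is a σ-algebra.

Therefore σ(𝒞) = { {}, {x₁}, {x₅}, {x₁, x₅}, {x₂, x₃, x₄}, {x₁, x₂, x₃, x₄}, {x₂, x₃, x₄, x₅}, X } (|σ(𝒞)| = 8).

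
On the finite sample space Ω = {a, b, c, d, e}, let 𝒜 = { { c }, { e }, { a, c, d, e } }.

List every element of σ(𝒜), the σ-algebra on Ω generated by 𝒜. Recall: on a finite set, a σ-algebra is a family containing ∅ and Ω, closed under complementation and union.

Take S₀ = 𝒜 ∪ {∅, Ω} = { {}, { c }, { e }, { a, c, d, e }, Ω }.
Step 1. New:
  { b }  = Ω∖{ a, c, d, e }
  { c, e }  = { c } ∪ { e }
  { a, b, c, d }  = Ω∖{ e }
  { a, b, d, e }  = Ω∖{ c }
  |family| = 9
Step 2: 4 new —
  { b, c }  = { b } ∪ { c }
  { b, e }  = { b } ∪ { e }
  { a, b, d }  = Ω∖{ c, e }
  { b, c, e }  = { b } ∪ { c, e }
  |family| = 13
Step 3: 3 new —
  { a, d }  = Ω∖{ b, c, e }
  { a, c, d }  = Ω∖{ b, e }
  { a, d, e }  = Ω∖{ b, c }
  |family| = 16
Step 4 adds nothing — fixpoint reached.

Hence σ(𝒜) has 16 members: { {}, { b }, { c }, { e }, { a, d }, { b, c }, { b, e }, { c, e }, { a, b, d }, { a, c, d }, { a, d, e }, { b, c, e }, { a, b, c, d }, { a, b, d, e }, { a, c, d, e }, Ω }.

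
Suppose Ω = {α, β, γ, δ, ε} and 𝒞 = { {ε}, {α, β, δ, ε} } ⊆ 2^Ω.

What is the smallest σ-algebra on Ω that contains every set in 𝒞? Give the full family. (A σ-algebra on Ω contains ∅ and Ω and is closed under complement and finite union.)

Answer: σ(𝒞) = { {}, {γ}, {ε}, {γ, ε}, {α, β, δ}, {α, β, γ, δ}, {α, β, δ, ε}, Ω }

Derivation:
Initial family (4 sets): { {}, {ε}, {α, β, δ, ε}, Ω }.
Step 1: +2 →
  {γ}  = ᶜ of {α, β, δ, ε}
  {α, β, γ, δ}  = ᶜ of {ε}
  |family| = 6
Step 2. New:
  {γ, ε}  = {γ} ∪ {ε}
  |family| = 7
Step 3 (1 new):
  {α, β, δ}  = ᶜ of {γ, ε}
  |family| = 8
Step 4: already closed under ᶜ and ∪.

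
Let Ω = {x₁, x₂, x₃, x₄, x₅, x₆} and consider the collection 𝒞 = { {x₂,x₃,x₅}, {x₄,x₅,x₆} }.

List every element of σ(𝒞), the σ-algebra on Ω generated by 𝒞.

Seed the family with 𝒞 together with ∅ and Ω: { {}, {x₂,x₃,x₅}, {x₄,x₅,x₆}, Ω }.
Step 1: 3 new —
  {x₁,x₂,x₃}  = ᶜ of {x₄,x₅,x₆}
  {x₁,x₄,x₆}  = ᶜ of {x₂,x₃,x₅}
  {x₂,x₃,x₄,x₅,x₆}  = {x₂,x₃,x₅} ∪ {x₄,x₅,x₆}
Step 2. New:
  {x₁}  = ᶜ of {x₂,x₃,x₄,x₅,x₆}
  {x₁,x₂,x₃,x₅}  = {x₂,x₃,x₅} ∪ {x₁,x₂,x₃}
  {x₁,x₄,x₅,x₆}  = {x₁,x₄,x₆} ∪ {x₄,x₅,x₆}
  {x₁,x₂,x₃,x₄,x₆}  = {x₁,x₂,x₃} ∪ {x₁,x₄,x₆}
Step 3 (3 new):
  {x₅}  = ᶜ of {x₁,x₂,x₃,x₄,x₆}
  {x₂,x₃}  = ᶜ of {x₁,x₄,x₅,x₆}
  {x₄,x₆}  = ᶜ of {x₁,x₂,x₃,x₅}
Step 4 adds 2:
  {x₁,x₅}  = {x₅} ∪ {x₁}
  {x₂,x₃,x₄,x₆}  = {x₂,x₃} ∪ {x₄,x₆}
Step 5: already closed under ᶜ and ∪.

σ(𝒞) = { {}, {x₁}, {x₅}, {x₁,x₅}, {x₂,x₃}, {x₄,x₆}, {x₁,x₂,x₃}, {x₁,x₄,x₆}, {x₂,x₃,x₅}, {x₄,x₅,x₆}, {x₁,x₂,x₃,x₅}, {x₁,x₄,x₅,x₆}, {x₂,x₃,x₄,x₆}, {x₁,x₂,x₃,x₄,x₆}, {x₂,x₃,x₄,x₅,x₆}, Ω }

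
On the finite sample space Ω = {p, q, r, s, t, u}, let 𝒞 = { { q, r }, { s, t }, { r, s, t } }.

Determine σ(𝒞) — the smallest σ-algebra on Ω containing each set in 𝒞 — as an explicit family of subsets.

σ(𝒞) = { {  }, { q }, { r }, { p, u }, { q, r }, { s, t }, { p, q, u }, { p, r, u }, { q, s, t }, { r, s, t }, { p, q, r, u }, { p, s, t, u }, { q, r, s, t }, { p, q, s, t, u }, { p, r, s, t, u }, Ω }

Working:
Initial family (5 sets): { {  }, { q, r }, { s, t }, { r, s, t }, Ω }.
Round 1 (4 new):
  { p, q, u }  = complement { r, s, t }
  { p, q, r, u }  = complement { s, t }
  { p, s, t, u }  = complement { q, r }
  { q, r, s, t }  = { s, t } ∪ { q, r }
  (now 9)
Round 2: +3 →
  { p, u }  = complement { q, r, s, t }
  { p, q, s, t, u }  = { p, s, t, u } ∪ { p, q, u }
  { p, r, s, t, u }  = { r, s, t } ∪ { p, s, t, u }
  (now 12)
Round 3 adds 2:
  { q }  = complement { p, r, s, t, u }
  { r }  = complement { p, q, s, t, u }
  (now 14)
Round 4 (2 new):
  { p, r, u }  = { r } ∪ { p, u }
  { q, s, t }  = { s, t } ∪ { q }
  (now 16)
After Round 5 the family is unchanged; done.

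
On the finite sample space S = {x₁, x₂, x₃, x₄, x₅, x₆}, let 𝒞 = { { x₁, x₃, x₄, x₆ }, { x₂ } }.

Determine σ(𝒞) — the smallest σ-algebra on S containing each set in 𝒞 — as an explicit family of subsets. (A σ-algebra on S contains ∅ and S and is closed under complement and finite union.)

Begin from { {  }, { x₂ }, { x₁, x₃, x₄, x₆ }, S } (that is, 𝒞 plus ∅ and S).
Iteration 1: 3 new —
  { x₂, x₅ }  = { x₁, x₃, x₄, x₆ }ᶜ
  { x₁, x₂, x₃, x₄, x₆ }  = { x₂ } ∪ { x₁, x₃, x₄, x₆ }
  { x₁, x₃, x₄, x₅, x₆ }  = { x₂ }ᶜ
  (now 7)
Iteration 2: 1 new —
  { x₅ }  = { x₁, x₂, x₃, x₄, x₆ }ᶜ
  (now 8)
After Iteration 3 the family is unchanged; done.

Hence σ(𝒞) has 8 members: { {  }, { x₂ }, { x₅ }, { x₂, x₅ }, { x₁, x₃, x₄, x₆ }, { x₁, x₂, x₃, x₄, x₆ }, { x₁, x₃, x₄, x₅, x₆ }, S }.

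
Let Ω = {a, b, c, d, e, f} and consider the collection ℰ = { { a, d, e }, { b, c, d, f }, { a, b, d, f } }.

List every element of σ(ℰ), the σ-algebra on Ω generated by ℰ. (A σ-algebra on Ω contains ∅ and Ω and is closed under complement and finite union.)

Begin from { {  }, { a, d, e }, { a, b, d, f }, { b, c, d, f }, Ω } (that is, ℰ plus ∅ and Ω).
Round 1. New:
  { a, e }  = complement { b, c, d, f }
  { c, e }  = complement { a, b, d, f }
  { b, c, f }  = complement { a, d, e }
  { a, b, c, d, f }  = { a, b, d, f } ∪ { b, c, d, f }
  { a, b, d, e, f }  = { a, d, e } ∪ { a, b, d, f }
Round 2. New:
  { c }  = complement { a, b, d, e, f }
  { e }  = complement { a, b, c, d, f }
  { a, c, e }  = { a, e } ∪ { c, e }
  { a, c, d, e }  = { a, d, e } ∪ { c, e }
  { b, c, e, f }  = { b, c, f } ∪ { c, e }
  { a, b, c, e, f }  = { b, c, f } ∪ { a, e }
  { b, c, d, e, f }  = { b, c, d, f } ∪ { c, e }
Round 3 (5 new):
  { a }  = complement { b, c, d, e, f }
  { d }  = complement { a, b, c, e, f }
  { a, d }  = complement { b, c, e, f }
  { b, f }  = complement { a, c, d, e }
  { b, d, f }  = complement { a, c, e }
Round 4. New:
  { a, c }  = { a } ∪ { c }
  { c, d }  = { c } ∪ { d }
  { d, e }  = { e } ∪ { d }
  { a, b, f }  = { a } ∪ { b, f }
  { a, c, d }  = { c } ∪ { a, d }
  { b, e, f }  = { b, f } ∪ { e }
  { c, d, e }  = { c, e } ∪ { d }
  { a, b, c, f }  = { a } ∪ { b, c, f }
  { a, b, e, f }  = { b, f } ∪ { a, e }
  { b, d, e, f }  = { b, d, f } ∪ { e }
Round 5: closed — nothing new.

Hence σ(ℰ) has 32 members: { {  }, { a }, { c }, { d }, { e }, { a, c }, { a, d }, { a, e }, { b, f }, { c, d }, { c, e }, { d, e }, { a, b, f }, { a, c, d }, { a, c, e }, { a, d, e }, { b, c, f }, { b, d, f }, { b, e, f }, { c, d, e }, { a, b, c, f }, { a, b, d, f }, { a, b, e, f }, { a, c, d, e }, { b, c, d, f }, { b, c, e, f }, { b, d, e, f }, { a, b, c, d, f }, { a, b, c, e, f }, { a, b, d, e, f }, { b, c, d, e, f }, Ω }.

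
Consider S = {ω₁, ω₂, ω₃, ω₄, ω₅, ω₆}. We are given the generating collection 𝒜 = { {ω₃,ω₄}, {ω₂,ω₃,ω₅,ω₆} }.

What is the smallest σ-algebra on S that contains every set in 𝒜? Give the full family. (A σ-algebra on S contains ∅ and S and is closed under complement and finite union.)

Answer: σ(𝒜) = { {}, {ω₁}, {ω₃}, {ω₄}, {ω₁,ω₃}, {ω₁,ω₄}, {ω₃,ω₄}, {ω₁,ω₃,ω₄}, {ω₂,ω₅,ω₆}, {ω₁,ω₂,ω₅,ω₆}, {ω₂,ω₃,ω₅,ω₆}, {ω₂,ω₄,ω₅,ω₆}, {ω₁,ω₂,ω₃,ω₅,ω₆}, {ω₁,ω₂,ω₄,ω₅,ω₆}, {ω₂,ω₃,ω₄,ω₅,ω₆}, S }

Derivation:
Start: 𝒜 ∪ {∅, S} = { {}, {ω₃,ω₄}, {ω₂,ω₃,ω₅,ω₆}, S }.
Iteration 1 (3 new):
  {ω₁,ω₄}  = {ω₂,ω₃,ω₅,ω₆}ᶜ
  {ω₁,ω₂,ω₅,ω₆}  = {ω₃,ω₄}ᶜ
  {ω₂,ω₃,ω₄,ω₅,ω₆}  = {ω₃,ω₄} ∪ {ω₂,ω₃,ω₅,ω₆}
Iteration 2: +4 →
  {ω₁}  = {ω₂,ω₃,ω₄,ω₅,ω₆}ᶜ
  {ω₁,ω₃,ω₄}  = {ω₃,ω₄} ∪ {ω₁,ω₄}
  {ω₁,ω₂,ω₃,ω₅,ω₆}  = {ω₂,ω₃,ω₅,ω₆} ∪ {ω₁,ω₂,ω₅,ω₆}
  {ω₁,ω₂,ω₄,ω₅,ω₆}  = {ω₁,ω₄} ∪ {ω₁,ω₂,ω₅,ω₆}
Iteration 3 adds 3:
  {ω₃}  = {ω₁,ω₂,ω₄,ω₅,ω₆}ᶜ
  {ω₄}  = {ω₁,ω₂,ω₃,ω₅,ω₆}ᶜ
  {ω₂,ω₅,ω₆}  = {ω₁,ω₃,ω₄}ᶜ
Iteration 4: 2 new —
  {ω₁,ω₃}  = {ω₃} ∪ {ω₁}
  {ω₂,ω₄,ω₅,ω₆}  = {ω₄} ∪ {ω₂,ω₅,ω₆}
Iteration 5: stable.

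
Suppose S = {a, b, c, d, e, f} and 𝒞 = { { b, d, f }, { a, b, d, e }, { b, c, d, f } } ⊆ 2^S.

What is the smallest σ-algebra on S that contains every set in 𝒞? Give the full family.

σ(𝒞) (16 sets): { {  }, { c }, { f }, { a, e }, { b, d }, { c, f }, { a, c, e }, { a, e, f }, { b, c, d }, { b, d, f }, { a, b, d, e }, { a, c, e, f }, { b, c, d, f }, { a, b, c, d, e }, { a, b, d, e, f }, S }

Working:
Seed the family with 𝒞 together with ∅ and S: { {  }, { b, d, f }, { a, b, d, e }, { b, c, d, f }, S }.
Step 1: 4 new —
  { a, e }  = S∖{ b, c, d, f }
  { c, f }  = S∖{ a, b, d, e }
  { a, c, e }  = S∖{ b, d, f }
  { a, b, d, e, f }  = { b, d, f } ∪ { a, b, d, e }
Step 2. New:
  { c }  = S∖{ a, b, d, e, f }
  { a, c, e, f }  = { a, c, e } ∪ { c, f }
  { a, b, c, d, e }  = { a, c, e } ∪ { a, b, d, e }
Step 3: +2 →
  { f }  = S∖{ a, b, c, d, e }
  { b, d }  = S∖{ a, c, e, f }
Step 4. New:
  { a, e, f }  = { a, e } ∪ { f }
  { b, c, d }  = { c } ∪ { b, d }
Step 5: no new sets; the family is a σ-algebra.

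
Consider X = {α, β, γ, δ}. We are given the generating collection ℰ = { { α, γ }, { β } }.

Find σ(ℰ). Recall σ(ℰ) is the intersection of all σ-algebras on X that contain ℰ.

σ(ℰ) = { {  }, { β }, { δ }, { α, γ }, { β, δ }, { α, β, γ }, { α, γ, δ }, X }

Derivation:
Initial family (4 sets): { {  }, { β }, { α, γ }, X }.
Step 1: +3 →
  { β, δ }  = complement { α, γ }
  { α, β, γ }  = { α, γ } ∪ { β }
  { α, γ, δ }  = complement { β }
  |family| = 7
Step 2. New:
  { δ }  = complement { α, β, γ }
  |family| = 8
After Step 3 the family is unchanged; done.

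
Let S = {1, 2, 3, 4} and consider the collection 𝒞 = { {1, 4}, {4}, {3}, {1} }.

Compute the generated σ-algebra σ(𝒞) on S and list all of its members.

|σ(𝒞)| = 16.  σ(𝒞) = { ∅, {1}, {2}, {3}, {4}, {1, 2}, {1, 3}, {1, 4}, {2, 3}, {2, 4}, {3, 4}, {1, 2, 3}, {1, 2, 4}, {1, 3, 4}, {2, 3, 4}, S }

Trace:
Start: 𝒞 ∪ {∅, S} = { ∅, {1}, {3}, {4}, {1, 4}, S }.
Round 1. New:
  {1, 3}  = {3} ∪ {1}
  {2, 3}  = ᶜ of {1, 4}
  {3, 4}  = {3} ∪ {4}
  {1, 2, 3}  = ᶜ of {4}
  {1, 2, 4}  = ᶜ of {3}
  {1, 3, 4}  = {3} ∪ {1, 4}
  {2, 3, 4}  = ᶜ of {1}
  — 13 sets.
Round 2: 3 new —
  {2}  = ᶜ of {1, 3, 4}
  {1, 2}  = ᶜ of {3, 4}
  {2, 4}  = ᶜ of {1, 3}
  — 16 sets.
Round 3: closed — nothing new.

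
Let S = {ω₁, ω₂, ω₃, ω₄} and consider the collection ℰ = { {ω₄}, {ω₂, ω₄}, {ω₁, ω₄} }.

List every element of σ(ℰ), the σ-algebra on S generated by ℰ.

σ(ℰ) (16 sets): { {}, {ω₁}, {ω₂}, {ω₃}, {ω₄}, {ω₁, ω₂}, {ω₁, ω₃}, {ω₁, ω₄}, {ω₂, ω₃}, {ω₂, ω₄}, {ω₃, ω₄}, {ω₁, ω₂, ω₃}, {ω₁, ω₂, ω₄}, {ω₁, ω₃, ω₄}, {ω₂, ω₃, ω₄}, S }

Derivation:
Initial family (5 sets): { {}, {ω₄}, {ω₁, ω₄}, {ω₂, ω₄}, S }.
Iteration 1 (4 new):
  {ω₁, ω₃}  = ᶜ of {ω₂, ω₄}
  {ω₂, ω₃}  = ᶜ of {ω₁, ω₄}
  {ω₁, ω₂, ω₃}  = ᶜ of {ω₄}
  {ω₁, ω₂, ω₄}  = {ω₁, ω₄} ∪ {ω₂, ω₄}
  [9 total]
Iteration 2: +3 →
  {ω₃}  = ᶜ of {ω₁, ω₂, ω₄}
  {ω₁, ω₃, ω₄}  = {ω₁, ω₄} ∪ {ω₁, ω₃}
  {ω₂, ω₃, ω₄}  = {ω₂, ω₃} ∪ {ω₄}
  [12 total]
Iteration 3. New:
  {ω₁}  = ᶜ of {ω₂, ω₃, ω₄}
  {ω₂}  = ᶜ of {ω₁, ω₃, ω₄}
  {ω₃, ω₄}  = {ω₃} ∪ {ω₄}
  [15 total]
Iteration 4. New:
  {ω₁, ω₂}  = ᶜ of {ω₃, ω₄}
  [16 total]
Iteration 5 adds nothing — fixpoint reached.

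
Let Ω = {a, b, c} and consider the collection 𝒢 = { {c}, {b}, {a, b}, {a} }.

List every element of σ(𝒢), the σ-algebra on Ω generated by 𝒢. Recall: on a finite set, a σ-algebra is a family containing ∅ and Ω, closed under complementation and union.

Initial family (6 sets): { {}, {a}, {b}, {c}, {a, b}, Ω }.
Pass 1. New:
  {a, c}  = complement {b}
  {b, c}  = complement {a}
  — 8 sets.
After Pass 2 the family is unchanged; done.

Therefore σ(𝒢) = { {}, {a}, {b}, {c}, {a, b}, {a, c}, {b, c}, Ω } (|σ(𝒢)| = 8).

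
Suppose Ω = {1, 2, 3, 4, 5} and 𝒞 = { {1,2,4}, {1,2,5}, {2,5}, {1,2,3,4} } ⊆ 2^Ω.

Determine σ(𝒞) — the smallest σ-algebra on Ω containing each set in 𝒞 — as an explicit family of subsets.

Seed the family with 𝒞 together with ∅ and Ω: { {}, {2,5}, {1,2,4}, {1,2,5}, {1,2,3,4}, Ω }.
Step 1: 5 new —
  {5}  = complement {1,2,3,4}
  {3,4}  = complement {1,2,5}
  {3,5}  = complement {1,2,4}
  {1,3,4}  = complement {2,5}
  {1,2,4,5}  = {1,2,5} ∪ {1,2,4}
  (now 11)
Step 2: 6 new —
  {3}  = complement {1,2,4,5}
  {2,3,5}  = {2,5} ∪ {3,5}
  {3,4,5}  = {3,4} ∪ {5}
  {1,2,3,5}  = {1,2,5} ∪ {3,5}
  {1,3,4,5}  = {5} ∪ {1,3,4}
  {2,3,4,5}  = {2,5} ∪ {3,4}
  (now 17)
Step 3 (5 new):
  {1}  = complement {2,3,4,5}
  {2}  = complement {1,3,4,5}
  {4}  = complement {1,2,3,5}
  {1,2}  = complement {3,4,5}
  {1,4}  = complement {2,3,5}
  (now 22)
Step 4: 10 new —
  {1,3}  = {3} ∪ {1}
  {1,5}  = {5} ∪ {1}
  {2,3}  = {2} ∪ {3}
  {2,4}  = {2} ∪ {4}
  {4,5}  = {5} ∪ {4}
  {1,2,3}  = {1,2} ∪ {3}
  {1,3,5}  = {3,5} ∪ {1}
  {1,4,5}  = {5} ∪ {1,4}
  {2,3,4}  = {3,4} ∪ {2}
  {2,4,5}  = {2,5} ∪ {4}
  (now 32)
Step 5: already closed under ᶜ and ∪.

Hence σ(𝒞) has 32 members: { {}, {1}, {2}, {3}, {4}, {5}, {1,2}, {1,3}, {1,4}, {1,5}, {2,3}, {2,4}, {2,5}, {3,4}, {3,5}, {4,5}, {1,2,3}, {1,2,4}, {1,2,5}, {1,3,4}, {1,3,5}, {1,4,5}, {2,3,4}, {2,3,5}, {2,4,5}, {3,4,5}, {1,2,3,4}, {1,2,3,5}, {1,2,4,5}, {1,3,4,5}, {2,3,4,5}, Ω }.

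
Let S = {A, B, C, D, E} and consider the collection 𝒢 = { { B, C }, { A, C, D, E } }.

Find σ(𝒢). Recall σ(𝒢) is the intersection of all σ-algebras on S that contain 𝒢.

σ(𝒢) (8 sets): { {  }, { B }, { C }, { B, C }, { A, D, E }, { A, B, D, E }, { A, C, D, E }, S }

Derivation:
Begin from { {  }, { B, C }, { A, C, D, E }, S } (that is, 𝒢 plus ∅ and S).
Round 1 adds 2:
  { B }  = S∖{ A, C, D, E }
  { A, D, E }  = S∖{ B, C }
  (now 6)
Round 2: +1 →
  { A, B, D, E }  = { A, D, E } ∪ { B }
  (now 7)
Round 3 (1 new):
  { C }  = S∖{ A, B, D, E }
  (now 8)
Round 4: no new sets; the family is a σ-algebra.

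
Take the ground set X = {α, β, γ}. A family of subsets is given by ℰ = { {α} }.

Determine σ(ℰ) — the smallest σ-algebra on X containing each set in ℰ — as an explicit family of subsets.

Initial family (3 sets): { {}, {α}, X }.
Pass 1: 1 new —
  {β,γ}  = ᶜ of {α}
  (now 4)
Pass 2: stable.

Hence σ(ℰ) has 4 members: { {}, {α}, {β,γ}, X }.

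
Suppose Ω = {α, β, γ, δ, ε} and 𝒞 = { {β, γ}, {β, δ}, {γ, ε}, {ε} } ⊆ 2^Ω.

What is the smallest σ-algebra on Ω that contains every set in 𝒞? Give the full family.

Initial family (6 sets): { {}, {ε}, {β, γ}, {β, δ}, {γ, ε}, Ω }.
Iteration 1: 8 new —
  {α, β, δ}  = Ω∖{γ, ε}
  {α, γ, ε}  = Ω∖{β, δ}
  {α, δ, ε}  = Ω∖{β, γ}
  {β, γ, δ}  = {β, γ} ∪ {β, δ}
  {β, γ, ε}  = {β, γ} ∪ {γ, ε}
  {β, δ, ε}  = {β, δ} ∪ {ε}
  {α, β, γ, δ}  = Ω∖{ε}
  {β, γ, δ, ε}  = {γ, ε} ∪ {β, δ}
  [14 total]
Iteration 2 (7 new):
  {α}  = Ω∖{β, γ, δ, ε}
  {α, γ}  = Ω∖{β, δ, ε}
  {α, δ}  = Ω∖{β, γ, ε}
  {α, ε}  = Ω∖{β, γ, δ}
  {α, β, γ, ε}  = {α, γ, ε} ∪ {β, γ, ε}
  {α, β, δ, ε}  = {α, δ, ε} ∪ {α, β, δ}
  {α, γ, δ, ε}  = {α, δ, ε} ∪ {α, γ, ε}
  [21 total]
Iteration 3 (5 new):
  {β}  = Ω∖{α, γ, δ, ε}
  {γ}  = Ω∖{α, β, δ, ε}
  {δ}  = Ω∖{α, β, γ, ε}
  {α, β, γ}  = {α, γ} ∪ {β, γ}
  {α, γ, δ}  = {α, δ} ∪ {α, γ}
  [26 total]
Iteration 4 (6 new):
  {α, β}  = {β} ∪ {α}
  {β, ε}  = Ω∖{α, γ, δ}
  {γ, δ}  = {γ} ∪ {δ}
  {δ, ε}  = Ω∖{α, β, γ}
  {α, β, ε}  = {β} ∪ {α, ε}
  {γ, δ, ε}  = {δ} ∪ {γ, ε}
  [32 total]
After Iteration 5 the family is unchanged; done.

Therefore σ(𝒞) = { {}, {α}, {β}, {γ}, {δ}, {ε}, {α, β}, {α, γ}, {α, δ}, {α, ε}, {β, γ}, {β, δ}, {β, ε}, {γ, δ}, {γ, ε}, {δ, ε}, {α, β, γ}, {α, β, δ}, {α, β, ε}, {α, γ, δ}, {α, γ, ε}, {α, δ, ε}, {β, γ, δ}, {β, γ, ε}, {β, δ, ε}, {γ, δ, ε}, {α, β, γ, δ}, {α, β, γ, ε}, {α, β, δ, ε}, {α, γ, δ, ε}, {β, γ, δ, ε}, Ω } (|σ(𝒞)| = 32).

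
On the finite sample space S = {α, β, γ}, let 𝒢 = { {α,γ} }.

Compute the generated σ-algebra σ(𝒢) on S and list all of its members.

Take S₀ = 𝒢 ∪ {∅, S} = { ∅, {α,γ}, S }.
Iteration 1. New:
  {β}  = complement {α,γ}
After Iteration 2 the family is unchanged; done.

|σ(𝒢)| = 4.  σ(𝒢) = { ∅, {β}, {α,γ}, S }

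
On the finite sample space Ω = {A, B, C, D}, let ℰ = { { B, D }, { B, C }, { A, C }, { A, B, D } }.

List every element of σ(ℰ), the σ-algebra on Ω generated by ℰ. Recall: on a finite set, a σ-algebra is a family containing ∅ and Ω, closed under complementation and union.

Answer: σ(ℰ) = { {}, { A }, { B }, { C }, { D }, { A, B }, { A, C }, { A, D }, { B, C }, { B, D }, { C, D }, { A, B, C }, { A, B, D }, { A, C, D }, { B, C, D }, Ω }

Working:
Initial family (6 sets): { {}, { A, C }, { B, C }, { B, D }, { A, B, D }, Ω }.
Round 1. New:
  { C }  = ᶜ of { A, B, D }
  { A, D }  = ᶜ of { B, C }
  { A, B, C }  = { B, C } ∪ { A, C }
  { B, C, D }  = { B, C } ∪ { B, D }
  (now 10)
Round 2. New:
  { A }  = ᶜ of { B, C, D }
  { D }  = ᶜ of { A, B, C }
  { A, C, D }  = { C } ∪ { A, D }
  (now 13)
Round 3. New:
  { B }  = ᶜ of { A, C, D }
  { C, D }  = { C } ∪ { D }
  (now 15)
Round 4: 1 new —
  { A, B }  = ᶜ of { C, D }
  (now 16)
Round 5: stable.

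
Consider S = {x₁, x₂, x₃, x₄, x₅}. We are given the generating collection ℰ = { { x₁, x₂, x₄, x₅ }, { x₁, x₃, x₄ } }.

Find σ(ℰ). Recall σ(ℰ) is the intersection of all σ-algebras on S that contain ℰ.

Start: ℰ ∪ {∅, S} = { {}, { x₁, x₃, x₄ }, { x₁, x₂, x₄, x₅ }, S }.
Iteration 1. New:
  { x₃ }  = ᶜ of { x₁, x₂, x₄, x₅ }
  { x₂, x₅ }  = ᶜ of { x₁, x₃, x₄ }
  [6 total]
Iteration 2 adds 1:
  { x₂, x₃, x₅ }  = { x₃ } ∪ { x₂, x₅ }
  [7 total]
Iteration 3: +1 →
  { x₁, x₄ }  = ᶜ of { x₂, x₃, x₅ }
  [8 total]
Iteration 4: closed — nothing new.

σ(ℰ) = { {}, { x₃ }, { x₁, x₄ }, { x₂, x₅ }, { x₁, x₃, x₄ }, { x₂, x₃, x₅ }, { x₁, x₂, x₄, x₅ }, S }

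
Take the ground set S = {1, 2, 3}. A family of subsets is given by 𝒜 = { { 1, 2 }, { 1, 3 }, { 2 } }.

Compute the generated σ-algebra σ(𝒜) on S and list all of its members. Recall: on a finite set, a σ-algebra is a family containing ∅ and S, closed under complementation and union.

σ(𝒜) (8 sets): { ∅, { 1 }, { 2 }, { 3 }, { 1, 2 }, { 1, 3 }, { 2, 3 }, S }

Derivation:
Seed the family with 𝒜 together with ∅ and S: { ∅, { 2 }, { 1, 2 }, { 1, 3 }, S }.
Round 1: +1 →
  { 3 }  = { 1, 2 }ᶜ
  (now 6)
Round 2: 1 new —
  { 2, 3 }  = { 3 } ∪ { 2 }
  (now 7)
Round 3 adds 1:
  { 1 }  = { 2, 3 }ᶜ
  (now 8)
Round 4: already closed under ᶜ and ∪.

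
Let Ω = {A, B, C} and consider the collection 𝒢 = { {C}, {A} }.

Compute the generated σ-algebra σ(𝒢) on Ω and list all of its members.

|σ(𝒢)| = 8.  σ(𝒢) = { ∅, {A}, {B}, {C}, {A, B}, {A, C}, {B, C}, Ω }

Derivation:
Seed the family with 𝒢 together with ∅ and Ω: { ∅, {A}, {C}, Ω }.
Round 1: 3 new —
  {A, B}  = complement {C}
  {A, C}  = {C} ∪ {A}
  {B, C}  = complement {A}
  |family| = 7
Round 2 adds 1:
  {B}  = complement {A, C}
  |family| = 8
Round 3: no new sets; the family is a σ-algebra.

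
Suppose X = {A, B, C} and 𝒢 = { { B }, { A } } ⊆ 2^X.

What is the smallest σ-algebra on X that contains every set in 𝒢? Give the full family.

Initial family (4 sets): { {}, { A }, { B }, X }.
Iteration 1: 3 new —
  { A, B }  = { B } ∪ { A }
  { A, C }  = ᶜ of { B }
  { B, C }  = ᶜ of { A }
  |family| = 7
Iteration 2 (1 new):
  { C }  = ᶜ of { A, B }
  |family| = 8
Iteration 3: closed — nothing new.

|σ(𝒢)| = 8.  σ(𝒢) = { {}, { A }, { B }, { C }, { A, B }, { A, C }, { B, C }, X }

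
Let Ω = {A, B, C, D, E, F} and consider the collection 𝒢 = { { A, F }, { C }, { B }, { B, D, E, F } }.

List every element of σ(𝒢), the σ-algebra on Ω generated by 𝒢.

Answer: σ(𝒢) = { ∅, { A }, { B }, { C }, { F }, { A, B }, { A, C }, { A, F }, { B, C }, { B, F }, { C, F }, { D, E }, { A, B, C }, { A, B, F }, { A, C, F }, { A, D, E }, { B, C, F }, { B, D, E }, { C, D, E }, { D, E, F }, { A, B, C, F }, { A, B, D, E }, { A, C, D, E }, { A, D, E, F }, { B, C, D, E }, { B, D, E, F }, { C, D, E, F }, { A, B, C, D, E }, { A, B, D, E, F }, { A, C, D, E, F }, { B, C, D, E, F }, Ω }

Check:
Seed the family with 𝒢 together with ∅ and Ω: { ∅, { B }, { C }, { A, F }, { B, D, E, F }, Ω }.
Iteration 1: 8 new —
  { A, C }  = Ω∖{ B, D, E, F }
  { B, C }  = { C } ∪ { B }
  { A, B, F }  = { A, F } ∪ { B }
  { A, C, F }  = { C } ∪ { A, F }
  { B, C, D, E }  = Ω∖{ A, F }
  { A, B, D, E, F }  = Ω∖{ C }
  { A, C, D, E, F }  = Ω∖{ B }
  { B, C, D, E, F }  = { C } ∪ { B, D, E, F }
  [14 total]
Iteration 2 adds 7:
  { A }  = Ω∖{ B, C, D, E, F }
  { A, B, C }  = { B } ∪ { A, C }
  { B, D, E }  = Ω∖{ A, C, F }
  { C, D, E }  = Ω∖{ A, B, F }
  { A, B, C, F }  = { A, C, F } ∪ { B }
  { A, D, E, F }  = Ω∖{ B, C }
  { A, B, C, D, E }  = { B, C, D, E } ∪ { A, C }
  [21 total]
Iteration 3: +6 →
  { F }  = Ω∖{ A, B, C, D, E }
  { A, B }  = { B } ∪ { A }
  { D, E }  = Ω∖{ A, B, C, F }
  { D, E, F }  = Ω∖{ A, B, C }
  { A, B, D, E }  = { B, D, E } ∪ { A }
  { A, C, D, E }  = { C, D, E } ∪ { A, C }
  [27 total]
Iteration 4: 5 new —
  { B, F }  = Ω∖{ A, C, D, E }
  { C, F }  = Ω∖{ A, B, D, E }
  { A, D, E }  = { D, E } ∪ { A }
  { B, C, F }  = { F } ∪ { B, C }
  { C, D, E, F }  = Ω∖{ A, B }
  [32 total]
Iteration 5: stable.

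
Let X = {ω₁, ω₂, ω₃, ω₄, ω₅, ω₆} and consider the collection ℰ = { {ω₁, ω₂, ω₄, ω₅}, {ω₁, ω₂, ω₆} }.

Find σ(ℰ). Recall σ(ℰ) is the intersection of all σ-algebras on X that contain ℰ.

Answer: σ(ℰ) = { ∅, {ω₃}, {ω₆}, {ω₁, ω₂}, {ω₃, ω₆}, {ω₄, ω₅}, {ω₁, ω₂, ω₃}, {ω₁, ω₂, ω₆}, {ω₃, ω₄, ω₅}, {ω₄, ω₅, ω₆}, {ω₁, ω₂, ω₃, ω₆}, {ω₁, ω₂, ω₄, ω₅}, {ω₃, ω₄, ω₅, ω₆}, {ω₁, ω₂, ω₃, ω₄, ω₅}, {ω₁, ω₂, ω₄, ω₅, ω₆}, X }

Working:
Start: ℰ ∪ {∅, X} = { ∅, {ω₁, ω₂, ω₆}, {ω₁, ω₂, ω₄, ω₅}, X }.
Iteration 1: +3 →
  {ω₃, ω₆}  = ᶜ of {ω₁, ω₂, ω₄, ω₅}
  {ω₃, ω₄, ω₅}  = ᶜ of {ω₁, ω₂, ω₆}
  {ω₁, ω₂, ω₄, ω₅, ω₆}  = {ω₁, ω₂, ω₆} ∪ {ω₁, ω₂, ω₄, ω₅}
  [7 total]
Iteration 2: 4 new —
  {ω₃}  = ᶜ of {ω₁, ω₂, ω₄, ω₅, ω₆}
  {ω₁, ω₂, ω₃, ω₆}  = {ω₃, ω₆} ∪ {ω₁, ω₂, ω₆}
  {ω₃, ω₄, ω₅, ω₆}  = {ω₃, ω₄, ω₅} ∪ {ω₃, ω₆}
  {ω₁, ω₂, ω₃, ω₄, ω₅}  = {ω₃, ω₄, ω₅} ∪ {ω₁, ω₂, ω₄, ω₅}
  [11 total]
Iteration 3. New:
  {ω₆}  = ᶜ of {ω₁, ω₂, ω₃, ω₄, ω₅}
  {ω₁, ω₂}  = ᶜ of {ω₃, ω₄, ω₅, ω₆}
  {ω₄, ω₅}  = ᶜ of {ω₁, ω₂, ω₃, ω₆}
  [14 total]
Iteration 4 adds 2:
  {ω₁, ω₂, ω₃}  = {ω₃} ∪ {ω₁, ω₂}
  {ω₄, ω₅, ω₆}  = {ω₄, ω₅} ∪ {ω₆}
  [16 total]
Iteration 5: already closed under ᶜ and ∪.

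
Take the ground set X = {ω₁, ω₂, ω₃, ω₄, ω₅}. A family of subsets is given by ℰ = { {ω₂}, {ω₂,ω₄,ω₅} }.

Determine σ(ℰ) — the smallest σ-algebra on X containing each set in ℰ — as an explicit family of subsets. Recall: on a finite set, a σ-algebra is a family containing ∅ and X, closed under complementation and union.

Start: ℰ ∪ {∅, X} = { ∅, {ω₂}, {ω₂,ω₄,ω₅}, X }.
Round 1: 2 new —
  {ω₁,ω₃}  = {ω₂,ω₄,ω₅}ᶜ
  {ω₁,ω₃,ω₄,ω₅}  = {ω₂}ᶜ
  — 6 sets.
Round 2: +1 →
  {ω₁,ω₂,ω₃}  = {ω₁,ω₃} ∪ {ω₂}
  — 7 sets.
Round 3 (1 new):
  {ω₄,ω₅}  = {ω₁,ω₂,ω₃}ᶜ
  — 8 sets.
Round 4: closed — nothing new.

σ(ℰ) = { ∅, {ω₂}, {ω₁,ω₃}, {ω₄,ω₅}, {ω₁,ω₂,ω₃}, {ω₂,ω₄,ω₅}, {ω₁,ω₃,ω₄,ω₅}, X }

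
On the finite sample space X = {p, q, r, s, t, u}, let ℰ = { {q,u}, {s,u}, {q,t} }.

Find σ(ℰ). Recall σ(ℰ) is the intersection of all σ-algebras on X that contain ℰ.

|σ(ℰ)| = 32.  σ(ℰ) = { {}, {q}, {s}, {t}, {u}, {p,r}, {q,s}, {q,t}, {q,u}, {s,t}, {s,u}, {t,u}, {p,q,r}, {p,r,s}, {p,r,t}, {p,r,u}, {q,s,t}, {q,s,u}, {q,t,u}, {s,t,u}, {p,q,r,s}, {p,q,r,t}, {p,q,r,u}, {p,r,s,t}, {p,r,s,u}, {p,r,t,u}, {q,s,t,u}, {p,q,r,s,t}, {p,q,r,s,u}, {p,q,r,t,u}, {p,r,s,t,u}, X }

Derivation:
Initial family (5 sets): { {}, {q,t}, {q,u}, {s,u}, X }.
Pass 1: +6 →
  {q,s,u}  = {q,u} ∪ {s,u}
  {q,t,u}  = {q,t} ∪ {q,u}
  {p,q,r,t}  = {s,u}ᶜ
  {p,r,s,t}  = {q,u}ᶜ
  {p,r,s,u}  = {q,t}ᶜ
  {q,s,t,u}  = {q,t} ∪ {s,u}
Pass 2. New:
  {p,r}  = {q,s,t,u}ᶜ
  {p,r,s}  = {q,t,u}ᶜ
  {p,r,t}  = {q,s,u}ᶜ
  {p,q,r,s,t}  = {q,t} ∪ {p,r,s,t}
  {p,q,r,s,u}  = {q,s,u} ∪ {p,r,s,u}
  {p,q,r,t,u}  = {q,u} ∪ {p,q,r,t}
  {p,r,s,t,u}  = {p,r,s,t} ∪ {p,r,s,u}
Pass 3. New:
  {q}  = {p,r,s,t,u}ᶜ
  {s}  = {p,q,r,t,u}ᶜ
  {t}  = {p,q,r,s,u}ᶜ
  {u}  = {p,q,r,s,t}ᶜ
  {p,q,r,u}  = {p,r} ∪ {q,u}
Pass 4. New:
  {q,s}  = {q} ∪ {s}
  {s,t}  = {p,q,r,u}ᶜ
  {t,u}  = {u} ∪ {t}
  {p,q,r}  = {q} ∪ {p,r}
  {p,r,u}  = {u} ∪ {p,r}
  {q,s,t}  = {q,t} ∪ {s}
  {s,t,u}  = {t} ∪ {s,u}
  {p,q,r,s}  = {q} ∪ {p,r,s}
  {p,r,t,u}  = {p,r,t} ∪ {u}
Pass 5: no new sets; the family is a σ-algebra.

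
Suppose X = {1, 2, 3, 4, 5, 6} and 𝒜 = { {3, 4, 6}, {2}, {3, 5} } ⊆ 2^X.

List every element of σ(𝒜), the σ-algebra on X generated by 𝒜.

Take S₀ = 𝒜 ∪ {∅, X} = { ∅, {2}, {3, 5}, {3, 4, 6}, X }.
Iteration 1 (6 new):
  {1, 2, 5}  = ᶜ of {3, 4, 6}
  {2, 3, 5}  = {3, 5} ∪ {2}
  {1, 2, 4, 6}  = ᶜ of {3, 5}
  {2, 3, 4, 6}  = {3, 4, 6} ∪ {2}
  {3, 4, 5, 6}  = {3, 5} ∪ {3, 4, 6}
  {1, 3, 4, 5, 6}  = ᶜ of {2}
  — 11 sets.
Iteration 2: 7 new —
  {1, 2}  = ᶜ of {3, 4, 5, 6}
  {1, 5}  = ᶜ of {2, 3, 4, 6}
  {1, 4, 6}  = ᶜ of {2, 3, 5}
  {1, 2, 3, 5}  = {1, 2, 5} ∪ {2, 3, 5}
  {1, 2, 3, 4, 6}  = {1, 2, 4, 6} ∪ {2, 3, 4, 6}
  {1, 2, 4, 5, 6}  = {1, 2, 4, 6} ∪ {1, 2, 5}
  {2, 3, 4, 5, 6}  = {3, 4, 5, 6} ∪ {2}
  — 18 sets.
Iteration 3: 7 new —
  {1}  = ᶜ of {2, 3, 4, 5, 6}
  {3}  = ᶜ of {1, 2, 4, 5, 6}
  {5}  = ᶜ of {1, 2, 3, 4, 6}
  {4, 6}  = ᶜ of {1, 2, 3, 5}
  {1, 3, 5}  = {1, 5} ∪ {3, 5}
  {1, 3, 4, 6}  = {3, 4, 6} ∪ {1, 4, 6}
  {1, 4, 5, 6}  = {1, 5} ∪ {1, 4, 6}
  — 25 sets.
Iteration 4. New:
  {1, 3}  = {3} ∪ {1}
  {2, 3}  = ᶜ of {1, 4, 5, 6}
  {2, 5}  = ᶜ of {1, 3, 4, 6}
  {1, 2, 3}  = {1, 2} ∪ {3}
  {2, 4, 6}  = ᶜ of {1, 3, 5}
  {4, 5, 6}  = {5} ∪ {4, 6}
  — 31 sets.
Iteration 5 (1 new):
  {2, 4, 5, 6}  = ᶜ of {1, 3}
  — 32 sets.
After Iteration 6 the family is unchanged; done.

Hence σ(𝒜) has 32 members: { ∅, {1}, {2}, {3}, {5}, {1, 2}, {1, 3}, {1, 5}, {2, 3}, {2, 5}, {3, 5}, {4, 6}, {1, 2, 3}, {1, 2, 5}, {1, 3, 5}, {1, 4, 6}, {2, 3, 5}, {2, 4, 6}, {3, 4, 6}, {4, 5, 6}, {1, 2, 3, 5}, {1, 2, 4, 6}, {1, 3, 4, 6}, {1, 4, 5, 6}, {2, 3, 4, 6}, {2, 4, 5, 6}, {3, 4, 5, 6}, {1, 2, 3, 4, 6}, {1, 2, 4, 5, 6}, {1, 3, 4, 5, 6}, {2, 3, 4, 5, 6}, X }.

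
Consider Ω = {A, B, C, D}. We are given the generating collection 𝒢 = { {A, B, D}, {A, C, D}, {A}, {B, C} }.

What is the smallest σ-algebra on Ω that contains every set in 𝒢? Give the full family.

Seed the family with 𝒢 together with ∅ and Ω: { {}, {A}, {B, C}, {A, B, D}, {A, C, D}, Ω }.
Pass 1 (5 new):
  {B}  = {A, C, D}ᶜ
  {C}  = {A, B, D}ᶜ
  {A, D}  = {B, C}ᶜ
  {A, B, C}  = {B, C} ∪ {A}
  {B, C, D}  = {A}ᶜ
  [11 total]
Pass 2 adds 3:
  {D}  = {A, B, C}ᶜ
  {A, B}  = {B} ∪ {A}
  {A, C}  = {C} ∪ {A}
  [14 total]
Pass 3: +2 →
  {B, D}  = {A, C}ᶜ
  {C, D}  = {A, B}ᶜ
  [16 total]
Pass 4: closed — nothing new.

|σ(𝒢)| = 16.  σ(𝒢) = { {}, {A}, {B}, {C}, {D}, {A, B}, {A, C}, {A, D}, {B, C}, {B, D}, {C, D}, {A, B, C}, {A, B, D}, {A, C, D}, {B, C, D}, Ω }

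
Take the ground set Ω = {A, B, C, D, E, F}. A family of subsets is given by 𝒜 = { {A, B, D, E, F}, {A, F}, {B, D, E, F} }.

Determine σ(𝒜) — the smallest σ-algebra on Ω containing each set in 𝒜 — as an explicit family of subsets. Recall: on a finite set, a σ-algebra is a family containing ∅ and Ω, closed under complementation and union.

Start: 𝒜 ∪ {∅, Ω} = { ∅, {A, F}, {B, D, E, F}, {A, B, D, E, F}, Ω }.
Round 1 adds 3:
  {C}  = complement {A, B, D, E, F}
  {A, C}  = complement {B, D, E, F}
  {B, C, D, E}  = complement {A, F}
Round 2 (3 new):
  {A, C, F}  = {C} ∪ {A, F}
  {A, B, C, D, E}  = {B, C, D, E} ∪ {A, C}
  {B, C, D, E, F}  = {C} ∪ {B, D, E, F}
Round 3 (3 new):
  {A}  = complement {B, C, D, E, F}
  {F}  = complement {A, B, C, D, E}
  {B, D, E}  = complement {A, C, F}
Round 4 adds 2:
  {C, F}  = {C} ∪ {F}
  {A, B, D, E}  = {B, D, E} ∪ {A}
Round 5: stable.

Therefore σ(𝒜) = { ∅, {A}, {C}, {F}, {A, C}, {A, F}, {C, F}, {A, C, F}, {B, D, E}, {A, B, D, E}, {B, C, D, E}, {B, D, E, F}, {A, B, C, D, E}, {A, B, D, E, F}, {B, C, D, E, F}, Ω } (|σ(𝒜)| = 16).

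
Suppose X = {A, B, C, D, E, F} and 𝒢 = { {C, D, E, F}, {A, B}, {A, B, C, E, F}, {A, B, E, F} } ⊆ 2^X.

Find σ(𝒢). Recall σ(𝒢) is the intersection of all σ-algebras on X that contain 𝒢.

σ(𝒢) (16 sets): { {}, {C}, {D}, {A, B}, {C, D}, {E, F}, {A, B, C}, {A, B, D}, {C, E, F}, {D, E, F}, {A, B, C, D}, {A, B, E, F}, {C, D, E, F}, {A, B, C, E, F}, {A, B, D, E, F}, X }

Trace:
Seed the family with 𝒢 together with ∅ and X: { {}, {A, B}, {A, B, E, F}, {C, D, E, F}, {A, B, C, E, F}, X }.
Pass 1 (2 new):
  {D}  = ᶜ of {A, B, C, E, F}
  {C, D}  = ᶜ of {A, B, E, F}
  [8 total]
Pass 2 adds 3:
  {A, B, D}  = {D} ∪ {A, B}
  {A, B, C, D}  = {C, D} ∪ {A, B}
  {A, B, D, E, F}  = {D} ∪ {A, B, E, F}
  [11 total]
Pass 3: +3 →
  {C}  = ᶜ of {A, B, D, E, F}
  {E, F}  = ᶜ of {A, B, C, D}
  {C, E, F}  = ᶜ of {A, B, D}
  [14 total]
Pass 4 adds 2:
  {A, B, C}  = {C} ∪ {A, B}
  {D, E, F}  = {E, F} ∪ {D}
  [16 total]
Pass 5: closed — nothing new.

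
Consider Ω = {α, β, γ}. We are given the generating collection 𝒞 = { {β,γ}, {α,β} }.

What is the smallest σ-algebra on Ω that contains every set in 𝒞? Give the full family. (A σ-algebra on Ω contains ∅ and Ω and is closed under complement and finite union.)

σ(𝒞) (8 sets): { {}, {α}, {β}, {γ}, {α,β}, {α,γ}, {β,γ}, Ω }

Working:
Seed the family with 𝒞 together with ∅ and Ω: { {}, {α,β}, {β,γ}, Ω }.
Iteration 1 adds 2:
  {α}  = {β,γ}ᶜ
  {γ}  = {α,β}ᶜ
  |family| = 6
Iteration 2 adds 1:
  {α,γ}  = {γ} ∪ {α}
  |family| = 7
Iteration 3: +1 →
  {β}  = {α,γ}ᶜ
  |family| = 8
Iteration 4: no new sets; the family is a σ-algebra.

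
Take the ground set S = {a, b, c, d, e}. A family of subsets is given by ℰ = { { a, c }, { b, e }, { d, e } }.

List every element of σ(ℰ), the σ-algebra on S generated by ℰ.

Initial family (5 sets): { ∅, { a, c }, { b, e }, { d, e }, S }.
Iteration 1: 5 new —
  { a, b, c }  = complement { d, e }
  { a, c, d }  = complement { b, e }
  { b, d, e }  = complement { a, c }
  { a, b, c, e }  = { b, e } ∪ { a, c }
  { a, c, d, e }  = { d, e } ∪ { a, c }
  (now 10)
Iteration 2. New:
  { b }  = complement { a, c, d, e }
  { d }  = complement { a, b, c, e }
  { a, b, c, d }  = { a, b, c } ∪ { a, c, d }
  (now 13)
Iteration 3 adds 2:
  { e }  = complement { a, b, c, d }
  { b, d }  = { d } ∪ { b }
  (now 15)
Iteration 4: 1 new —
  { a, c, e }  = complement { b, d }
  (now 16)
Iteration 5: no new sets; the family is a σ-algebra.

Therefore σ(ℰ) = { ∅, { b }, { d }, { e }, { a, c }, { b, d }, { b, e }, { d, e }, { a, b, c }, { a, c, d }, { a, c, e }, { b, d, e }, { a, b, c, d }, { a, b, c, e }, { a, c, d, e }, S } (|σ(ℰ)| = 16).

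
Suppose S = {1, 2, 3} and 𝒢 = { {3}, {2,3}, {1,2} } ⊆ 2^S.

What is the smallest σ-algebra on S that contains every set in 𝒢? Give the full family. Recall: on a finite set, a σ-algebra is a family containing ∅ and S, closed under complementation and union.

Begin from { {}, {3}, {1,2}, {2,3}, S } (that is, 𝒢 plus ∅ and S).
Step 1: 1 new —
  {1}  = {2,3}ᶜ
  |family| = 6
Step 2 (1 new):
  {1,3}  = {3} ∪ {1}
  |family| = 7
Step 3: 1 new —
  {2}  = {1,3}ᶜ
  |family| = 8
Step 4: stable.

|σ(𝒢)| = 8.  σ(𝒢) = { {}, {1}, {2}, {3}, {1,2}, {1,3}, {2,3}, S }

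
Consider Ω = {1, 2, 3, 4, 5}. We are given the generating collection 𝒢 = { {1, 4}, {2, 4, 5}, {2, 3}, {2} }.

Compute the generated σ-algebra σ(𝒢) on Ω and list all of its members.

Start: 𝒢 ∪ {∅, Ω} = { ∅, {2}, {1, 4}, {2, 3}, {2, 4, 5}, Ω }.
Iteration 1. New:
  {1, 3}  = ᶜ of {2, 4, 5}
  {1, 2, 4}  = {1, 4} ∪ {2}
  {1, 4, 5}  = ᶜ of {2, 3}
  {2, 3, 5}  = ᶜ of {1, 4}
  {1, 2, 3, 4}  = {2, 3} ∪ {1, 4}
  {1, 2, 4, 5}  = {1, 4} ∪ {2, 4, 5}
  {1, 3, 4, 5}  = ᶜ of {2}
  {2, 3, 4, 5}  = {2, 3} ∪ {2, 4, 5}
Iteration 2: 7 new —
  {1}  = ᶜ of {2, 3, 4, 5}
  {3}  = ᶜ of {1, 2, 4, 5}
  {5}  = ᶜ of {1, 2, 3, 4}
  {3, 5}  = ᶜ of {1, 2, 4}
  {1, 2, 3}  = {2} ∪ {1, 3}
  {1, 3, 4}  = {1, 4} ∪ {1, 3}
  {1, 2, 3, 5}  = {2, 3, 5} ∪ {1, 3}
Iteration 3 (6 new):
  {4}  = ᶜ of {1, 2, 3, 5}
  {1, 2}  = {2} ∪ {1}
  {1, 5}  = {5} ∪ {1}
  {2, 5}  = ᶜ of {1, 3, 4}
  {4, 5}  = ᶜ of {1, 2, 3}
  {1, 3, 5}  = {1, 3} ∪ {3, 5}
Iteration 4. New:
  {2, 4}  = ᶜ of {1, 3, 5}
  {3, 4}  = {3} ∪ {4}
  {1, 2, 5}  = {2, 5} ∪ {1, 2}
  {2, 3, 4}  = ᶜ of {1, 5}
  {3, 4, 5}  = ᶜ of {1, 2}
Iteration 5 adds nothing — fixpoint reached.

|σ(𝒢)| = 32.  σ(𝒢) = { ∅, {1}, {2}, {3}, {4}, {5}, {1, 2}, {1, 3}, {1, 4}, {1, 5}, {2, 3}, {2, 4}, {2, 5}, {3, 4}, {3, 5}, {4, 5}, {1, 2, 3}, {1, 2, 4}, {1, 2, 5}, {1, 3, 4}, {1, 3, 5}, {1, 4, 5}, {2, 3, 4}, {2, 3, 5}, {2, 4, 5}, {3, 4, 5}, {1, 2, 3, 4}, {1, 2, 3, 5}, {1, 2, 4, 5}, {1, 3, 4, 5}, {2, 3, 4, 5}, Ω }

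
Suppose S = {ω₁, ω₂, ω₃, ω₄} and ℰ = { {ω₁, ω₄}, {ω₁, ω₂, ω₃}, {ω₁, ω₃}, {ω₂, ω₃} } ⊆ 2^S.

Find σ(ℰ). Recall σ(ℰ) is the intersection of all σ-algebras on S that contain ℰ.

|σ(ℰ)| = 16.  σ(ℰ) = { ∅, {ω₁}, {ω₂}, {ω₃}, {ω₄}, {ω₁, ω₂}, {ω₁, ω₃}, {ω₁, ω₄}, {ω₂, ω₃}, {ω₂, ω₄}, {ω₃, ω₄}, {ω₁, ω₂, ω₃}, {ω₁, ω₂, ω₄}, {ω₁, ω₃, ω₄}, {ω₂, ω₃, ω₄}, S }

Derivation:
Seed the family with ℰ together with ∅ and S: { ∅, {ω₁, ω₃}, {ω₁, ω₄}, {ω₂, ω₃}, {ω₁, ω₂, ω₃}, S }.
Iteration 1 (3 new):
  {ω₄}  = S∖{ω₁, ω₂, ω₃}
  {ω₂, ω₄}  = S∖{ω₁, ω₃}
  {ω₁, ω₃, ω₄}  = {ω₁, ω₄} ∪ {ω₁, ω₃}
  — 9 sets.
Iteration 2. New:
  {ω₂}  = S∖{ω₁, ω₃, ω₄}
  {ω₁, ω₂, ω₄}  = {ω₁, ω₄} ∪ {ω₂, ω₄}
  {ω₂, ω₃, ω₄}  = {ω₂, ω₃} ∪ {ω₄}
  — 12 sets.
Iteration 3: +2 →
  {ω₁}  = S∖{ω₂, ω₃, ω₄}
  {ω₃}  = S∖{ω₁, ω₂, ω₄}
  — 14 sets.
Iteration 4 (2 new):
  {ω₁, ω₂}  = {ω₂} ∪ {ω₁}
  {ω₃, ω₄}  = {ω₃} ∪ {ω₄}
  — 16 sets.
Iteration 5: closed — nothing new.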